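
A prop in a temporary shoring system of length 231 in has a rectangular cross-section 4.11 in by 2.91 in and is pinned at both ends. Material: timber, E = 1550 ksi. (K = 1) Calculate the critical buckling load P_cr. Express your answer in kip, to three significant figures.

Buckling occurs about the weak axis: I_min = h·b³/12 with b = 2.91 in (the shorter side).
I_min = 4.11×2.91³/12 = 8.440 in⁴
Effective length L_e = K·L = 1 × 231 = 231.0 in
P_cr = π²EI / L_e² = π² × 1550×10³ × 8.440 / 231.0² = 2.420×10^3 lb

P_cr ≈ 2.42 kip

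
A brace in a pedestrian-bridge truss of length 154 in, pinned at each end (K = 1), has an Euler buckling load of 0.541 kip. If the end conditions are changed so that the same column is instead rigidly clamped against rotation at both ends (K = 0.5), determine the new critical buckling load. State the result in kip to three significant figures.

P_cr ≈ 2.16 kip

P_cr ∝ 1/K², so P_cr,new = P_cr,old × (K_old/K_new)² = 0.541 × (1/0.5)²
= 0.541 × 4.000 = 2.16 kip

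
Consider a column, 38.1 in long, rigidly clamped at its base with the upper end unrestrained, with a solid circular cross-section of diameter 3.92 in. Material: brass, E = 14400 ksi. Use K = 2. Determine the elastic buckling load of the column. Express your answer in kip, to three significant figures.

I = πd⁴/64 = π×3.92⁴/64 = 11.59 in⁴
Effective length L_e = K·L = 2 × 38.1 = 76.20 in
P_cr = π²EI / L_e² = π² × 14400×10³ × 11.59 / 76.20² = 2.837×10^5 lb

P_cr ≈ 284 kip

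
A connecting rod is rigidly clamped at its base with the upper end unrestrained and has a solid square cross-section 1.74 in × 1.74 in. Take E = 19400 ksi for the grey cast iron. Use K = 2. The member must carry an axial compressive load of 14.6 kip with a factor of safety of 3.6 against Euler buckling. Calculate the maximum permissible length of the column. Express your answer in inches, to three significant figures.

L_max ≈ 26.4 in

I = a⁴/12 = 1.74⁴/12 = 0.7639 in⁴
Required critical load P_cr = n·P = 3.6 × 14.6 = 52.56 kip = 5.256×10^4 lb
From P_cr = π²EI/(K·L)²:  L = (1/K)·√(π²EI/P_cr) = (1/2)·√(π²×1.94×10^7×0.7639/5.256×10^4)
L = 26.4 in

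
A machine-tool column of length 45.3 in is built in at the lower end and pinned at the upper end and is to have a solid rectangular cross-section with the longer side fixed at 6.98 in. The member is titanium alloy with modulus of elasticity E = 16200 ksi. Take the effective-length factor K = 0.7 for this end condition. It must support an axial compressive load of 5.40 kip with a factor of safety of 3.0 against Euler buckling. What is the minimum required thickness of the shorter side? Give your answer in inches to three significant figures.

Required P_cr = n·P = 3.0 × 5.40 = 16.20 kip
L_e = K·L = 0.7 × 45.3 = 31.71 in
Required I = P_cr·L_e²/(π²E) = 1.620×10^4 × 31.71² / (π² × 1.62×10^7) = 0.1019 in⁴
Rectangle, weak axis: I_min = h·b³/12 with h = 6.98 in fixed  ⇒  b = (12I/h)^(1/3) = 0.560 in

b ≈ 0.560 in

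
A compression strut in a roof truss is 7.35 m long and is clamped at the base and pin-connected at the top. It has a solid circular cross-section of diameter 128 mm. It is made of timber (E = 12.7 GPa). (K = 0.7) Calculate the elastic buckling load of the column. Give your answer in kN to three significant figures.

P_cr ≈ 62.4 kN

I = πd⁴/64 = π×128⁴/64 = 1.318×10^7 mm⁴
I = 1.318×10^7 mm⁴ = 1.318×10^-5 m⁴
Effective length L_e = K·L = 0.7 × 7.35 = 5.145 m
P_cr = π²EI / L_e² = π² × 12.7×10⁹ × 1.318×10^-5 / 5.145² = 6.239×10^4 N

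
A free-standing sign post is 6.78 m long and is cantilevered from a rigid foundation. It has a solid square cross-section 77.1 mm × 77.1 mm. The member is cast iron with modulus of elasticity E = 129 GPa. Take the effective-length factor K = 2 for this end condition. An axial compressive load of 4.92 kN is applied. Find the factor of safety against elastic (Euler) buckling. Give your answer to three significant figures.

I = a⁴/12 = 77.1⁴/12 = 2.945×10^6 mm⁴
I = 2.945×10^6 mm⁴ = 2.945×10^-6 m⁴
Effective length L_e = K·L = 2 × 6.78 = 13.56 m
P_cr = π²EI / L_e² = π² × 129×10⁹ × 2.945×10^-6 / 13.56² = 2.039×10^4 N
Factor of safety n = P_cr / P = 20.389 / 4.92 = 4.14

n ≈ 4.14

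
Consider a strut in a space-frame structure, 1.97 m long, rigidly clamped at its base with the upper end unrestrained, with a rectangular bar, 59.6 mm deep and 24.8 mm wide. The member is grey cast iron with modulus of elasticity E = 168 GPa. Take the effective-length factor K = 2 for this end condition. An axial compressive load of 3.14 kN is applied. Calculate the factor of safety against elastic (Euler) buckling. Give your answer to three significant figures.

Buckling occurs about the weak axis: I_min = h·b³/12 with b = 24.8 mm (the shorter side).
I_min = 59.6×24.8³/12 = 7.576×10^4 mm⁴
I = 7.576×10^4 mm⁴ = 7.576×10^-8 m⁴
Effective length L_e = K·L = 2 × 1.97 = 3.940 m
P_cr = π²EI / L_e² = π² × 168×10⁹ × 7.576×10^-8 / 3.940² = 8.092×10^3 N
Factor of safety n = P_cr / P = 8.0916 / 3.14 = 2.58

n ≈ 2.58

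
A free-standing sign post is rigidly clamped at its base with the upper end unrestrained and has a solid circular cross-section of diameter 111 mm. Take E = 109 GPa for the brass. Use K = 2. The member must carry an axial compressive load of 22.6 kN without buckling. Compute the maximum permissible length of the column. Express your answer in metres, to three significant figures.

I = πd⁴/64 = π×111⁴/64 = 7.452×10^6 mm⁴
I = 7.452×10^-6 m⁴
At the buckling limit P_cr = P = 2.260×10^4 N
From P_cr = π²EI/(K·L)²:  L = (1/K)·√(π²EI/P_cr) = (1/2)·√(π²×1.09×10^11×7.452×10^-6/2.260×10^4)
L = 9.42 m

L_max ≈ 9.42 m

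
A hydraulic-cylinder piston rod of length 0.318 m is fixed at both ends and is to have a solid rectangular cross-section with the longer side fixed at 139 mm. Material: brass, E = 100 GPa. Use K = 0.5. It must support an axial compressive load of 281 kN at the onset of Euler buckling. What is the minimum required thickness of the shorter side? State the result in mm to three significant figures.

b ≈ 8.53 mm

L_e = K·L = 0.5 × 0.318 = 0.1590 m
Required I = P_cr·L_e²/(π²E) = 2.810×10^5 × 0.1590² / (π² × 1.00×10^11) = 7.198×10^-9 m⁴
I_req = 7.198×10^3 mm⁴
Rectangle, weak axis: I_min = h·b³/12 with h = 139 mm fixed  ⇒  b = (12I/h)^(1/3) = 8.53 mm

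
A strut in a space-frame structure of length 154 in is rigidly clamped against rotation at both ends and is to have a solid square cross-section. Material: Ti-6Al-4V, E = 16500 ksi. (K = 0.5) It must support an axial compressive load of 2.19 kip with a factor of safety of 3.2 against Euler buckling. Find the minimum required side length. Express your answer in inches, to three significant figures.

a ≈ 1.32 in

Required P_cr = n·P = 3.2 × 2.19 = 7.008 kip
L_e = K·L = 0.5 × 154 = 77.00 in
Required I = P_cr·L_e²/(π²E) = 7.008×10^3 × 77.00² / (π² × 1.65×10^7) = 0.2551 in⁴
Solid square: I = a⁴/12  ⇒  a = (12I)^(1/4) = (12×0.2551)^(1/4) = 1.32 in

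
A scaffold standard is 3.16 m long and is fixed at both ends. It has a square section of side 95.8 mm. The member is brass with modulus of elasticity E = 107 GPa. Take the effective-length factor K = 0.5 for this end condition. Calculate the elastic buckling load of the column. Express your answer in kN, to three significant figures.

I = a⁴/12 = 95.8⁴/12 = 7.019×10^6 mm⁴
I = 7.019×10^6 mm⁴ = 7.019×10^-6 m⁴
Effective length L_e = K·L = 0.5 × 3.16 = 1.580 m
P_cr = π²EI / L_e² = π² × 107×10⁹ × 7.019×10^-6 / 1.580² = 2.969×10^6 N

P_cr ≈ 2970 kN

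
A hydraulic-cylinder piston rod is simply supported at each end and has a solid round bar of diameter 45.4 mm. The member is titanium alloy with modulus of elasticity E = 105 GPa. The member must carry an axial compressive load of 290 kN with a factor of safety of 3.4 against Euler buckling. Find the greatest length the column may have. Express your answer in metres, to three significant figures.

I = πd⁴/64 = π×45.4⁴/64 = 2.085×10^5 mm⁴
I = 2.085×10^-7 m⁴
Required critical load P_cr = n·P = 3.4 × 290 = 986.0 kN = 9.860×10^5 N
From P_cr = π²EI/(K·L)²:  L = (1/K)·√(π²EI/P_cr) = (1/1)·√(π²×1.05×10^11×2.085×10^-7/9.860×10^5)
L = 0.468 m

L_max ≈ 0.468 m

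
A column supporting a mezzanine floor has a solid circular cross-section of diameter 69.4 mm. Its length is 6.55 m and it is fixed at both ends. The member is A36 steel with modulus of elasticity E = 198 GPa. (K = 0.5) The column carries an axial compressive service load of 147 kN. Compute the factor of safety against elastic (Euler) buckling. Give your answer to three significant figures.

n ≈ 1.41

I = πd⁴/64 = π×69.4⁴/64 = 1.139×10^6 mm⁴
I = 1.139×10^6 mm⁴ = 1.139×10^-6 m⁴
Effective length L_e = K·L = 0.5 × 6.55 = 3.275 m
P_cr = π²EI / L_e² = π² × 198×10⁹ × 1.139×10^-6 / 3.275² = 2.075×10^5 N
Factor of safety n = P_cr / P = 207.47 / 147 = 1.41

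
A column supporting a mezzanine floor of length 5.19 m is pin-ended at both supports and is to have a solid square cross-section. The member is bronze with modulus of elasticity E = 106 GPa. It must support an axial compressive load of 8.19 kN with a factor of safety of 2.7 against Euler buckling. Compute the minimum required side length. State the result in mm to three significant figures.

a ≈ 51.1 mm

Required P_cr = n·P = 2.7 × 8.19 = 22.11 kN
L_e = K·L = 1 × 5.19 = 5.190 m
Required I = P_cr·L_e²/(π²E) = 2.211×10^4 × 5.190² / (π² × 1.06×10^11) = 5.693×10^-7 m⁴
I_req = 5.693×10^5 mm⁴
Solid square: I = a⁴/12  ⇒  a = (12I)^(1/4) = (12×5.693×10^5)^(1/4) = 51.1 mm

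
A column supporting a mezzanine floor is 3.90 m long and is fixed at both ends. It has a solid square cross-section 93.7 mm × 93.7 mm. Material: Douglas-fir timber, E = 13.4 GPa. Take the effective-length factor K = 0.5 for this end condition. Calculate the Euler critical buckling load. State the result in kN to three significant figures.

P_cr ≈ 223 kN

I = a⁴/12 = 93.7⁴/12 = 6.424×10^6 mm⁴
I = 6.424×10^6 mm⁴ = 6.424×10^-6 m⁴
Effective length L_e = K·L = 0.5 × 3.90 = 1.950 m
P_cr = π²EI / L_e² = π² × 13.4×10⁹ × 6.424×10^-6 / 1.950² = 2.234×10^5 N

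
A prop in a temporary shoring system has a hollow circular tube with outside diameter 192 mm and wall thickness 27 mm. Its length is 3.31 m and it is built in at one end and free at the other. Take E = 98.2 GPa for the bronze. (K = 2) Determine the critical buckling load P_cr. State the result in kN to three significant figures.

Inner diameter d_i = 192 − 2×27 = 138.0 mm
I = π(d_o⁴ − d_i⁴)/64 = π(192⁴ − 138.0⁴)/64 = 4.890×10^7 mm⁴
I = 4.890×10^7 mm⁴ = 4.890×10^-5 m⁴
Effective length L_e = K·L = 2 × 3.31 = 6.620 m
P_cr = π²EI / L_e² = π² × 98.2×10⁹ × 4.890×10^-5 / 6.620² = 1.082×10^6 N

P_cr ≈ 1080 kN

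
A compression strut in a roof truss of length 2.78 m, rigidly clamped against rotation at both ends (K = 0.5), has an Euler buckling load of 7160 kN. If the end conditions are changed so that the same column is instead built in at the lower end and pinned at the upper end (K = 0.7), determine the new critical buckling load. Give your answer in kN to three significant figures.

P_cr ≈ 3650 kN

P_cr ∝ 1/K², so P_cr,new = P_cr,old × (K_old/K_new)² = 7160 × (0.5/0.7)²
= 7160 × 0.5102 = 3650 kN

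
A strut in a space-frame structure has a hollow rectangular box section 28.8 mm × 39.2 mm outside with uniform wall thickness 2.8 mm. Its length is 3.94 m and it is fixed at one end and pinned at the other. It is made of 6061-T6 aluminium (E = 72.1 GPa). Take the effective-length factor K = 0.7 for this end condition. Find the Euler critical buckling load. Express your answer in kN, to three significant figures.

P_cr ≈ 4.03 kN

Inner dimensions: h_i = 39.2 − 2×2.8 = 33.60 mm, b_i = 28.8 − 2×2.8 = 23.20 mm
Weak-axis I_min = (h_o·b_o³ − h_i·b_i³)/12 with b_o = 28.8, b_i = 23.20 mm (shorter outer/inner sides).
I_min = (39.2×28.8³ − 33.60×23.20³)/12 = 4.307×10^4 mm⁴
I = 4.307×10^4 mm⁴ = 4.307×10^-8 m⁴
Effective length L_e = K·L = 0.7 × 3.94 = 2.758 m
P_cr = π²EI / L_e² = π² × 72.1×10⁹ × 4.307×10^-8 / 2.758² = 4.029×10^3 N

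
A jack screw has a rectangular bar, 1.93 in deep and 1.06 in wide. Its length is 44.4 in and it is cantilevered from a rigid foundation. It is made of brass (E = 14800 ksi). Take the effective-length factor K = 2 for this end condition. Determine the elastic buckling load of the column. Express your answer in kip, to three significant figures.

Buckling occurs about the weak axis: I_min = h·b³/12 with b = 1.06 in (the shorter side).
I_min = 1.93×1.06³/12 = 0.1916 in⁴
Effective length L_e = K·L = 2 × 44.4 = 88.80 in
P_cr = π²EI / L_e² = π² × 14800×10³ × 0.1916 / 88.80² = 3.548×10^3 lb

P_cr ≈ 3.55 kip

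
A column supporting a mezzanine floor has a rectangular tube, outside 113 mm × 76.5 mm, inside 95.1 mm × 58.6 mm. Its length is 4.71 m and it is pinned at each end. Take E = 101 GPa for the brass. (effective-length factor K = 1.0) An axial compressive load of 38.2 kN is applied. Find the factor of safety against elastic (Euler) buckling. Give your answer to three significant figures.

Weak-axis I_min = (h_o·b_o³ − h_i·b_i³)/12 with b_o = 76.5, b_i = 58.60 mm (shorter outer/inner sides).
I_min = (113×76.5³ − 95.10×58.60³)/12 = 2.621×10^6 mm⁴
I = 2.621×10^6 mm⁴ = 2.621×10^-6 m⁴
Effective length L_e = K·L = 1 × 4.71 = 4.710 m
P_cr = π²EI / L_e² = π² × 101×10⁹ × 2.621×10^-6 / 4.710² = 1.178×10^5 N
Factor of safety n = P_cr / P = 117.78 / 38.2 = 3.08

n ≈ 3.08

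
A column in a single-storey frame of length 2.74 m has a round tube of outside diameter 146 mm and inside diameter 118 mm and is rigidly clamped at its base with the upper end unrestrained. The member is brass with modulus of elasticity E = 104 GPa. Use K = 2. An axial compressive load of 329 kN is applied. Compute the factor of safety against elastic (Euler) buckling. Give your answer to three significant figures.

n ≈ 1.33

d_o = 146 mm, d_i = 118 mm
I = π(d_o⁴ − d_i⁴)/64 = π(146⁴ − 118.0⁴)/64 = 1.279×10^7 mm⁴
I = 1.279×10^7 mm⁴ = 1.279×10^-5 m⁴
Effective length L_e = K·L = 2 × 2.74 = 5.480 m
P_cr = π²EI / L_e² = π² × 104×10⁹ × 1.279×10^-5 / 5.480² = 4.371×10^5 N
Factor of safety n = P_cr / P = 437.06 / 329 = 1.33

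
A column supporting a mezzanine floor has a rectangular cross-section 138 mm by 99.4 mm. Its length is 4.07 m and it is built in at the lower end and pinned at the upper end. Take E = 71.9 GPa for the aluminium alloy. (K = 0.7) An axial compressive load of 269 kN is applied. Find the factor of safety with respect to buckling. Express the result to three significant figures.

Buckling occurs about the weak axis: I_min = h·b³/12 with b = 99.4 mm (the shorter side).
I_min = 138×99.4³/12 = 1.129×10^7 mm⁴
I = 1.129×10^7 mm⁴ = 1.129×10^-5 m⁴
Effective length L_e = K·L = 0.7 × 4.07 = 2.849 m
P_cr = π²EI / L_e² = π² × 71.9×10⁹ × 1.129×10^-5 / 2.849² = 9.874×10^5 N
Factor of safety n = P_cr / P = 987.42 / 269 = 3.67

n ≈ 3.67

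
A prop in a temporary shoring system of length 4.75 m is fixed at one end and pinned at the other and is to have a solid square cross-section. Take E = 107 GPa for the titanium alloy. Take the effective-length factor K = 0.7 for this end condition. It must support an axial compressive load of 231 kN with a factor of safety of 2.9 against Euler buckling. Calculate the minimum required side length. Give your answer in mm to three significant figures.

a ≈ 95.8 mm

Required P_cr = n·P = 2.9 × 231 = 669.9 kN
L_e = K·L = 0.7 × 4.75 = 3.325 m
Required I = P_cr·L_e²/(π²E) = 6.699×10^5 × 3.325² / (π² × 1.07×10^11) = 7.013×10^-6 m⁴
I_req = 7.013×10^6 mm⁴
Solid square: I = a⁴/12  ⇒  a = (12I)^(1/4) = (12×7.013×10^6)^(1/4) = 95.8 mm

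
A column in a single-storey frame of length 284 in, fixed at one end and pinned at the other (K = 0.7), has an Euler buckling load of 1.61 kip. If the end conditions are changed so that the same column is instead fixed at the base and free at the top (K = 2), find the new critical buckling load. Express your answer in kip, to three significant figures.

P_cr ≈ 0.197 kip

P_cr ∝ 1/K², so P_cr,new = P_cr,old × (K_old/K_new)² = 1.61 × (0.7/2)²
= 1.61 × 0.1225 = 0.197 kip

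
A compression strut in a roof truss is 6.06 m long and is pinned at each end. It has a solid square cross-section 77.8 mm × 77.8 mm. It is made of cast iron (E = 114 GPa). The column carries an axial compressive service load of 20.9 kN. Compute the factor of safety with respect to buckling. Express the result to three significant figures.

n ≈ 4.48

I = a⁴/12 = 77.8⁴/12 = 3.053×10^6 mm⁴
I = 3.053×10^6 mm⁴ = 3.053×10^-6 m⁴
Effective length L_e = K·L = 1 × 6.06 = 6.060 m
P_cr = π²EI / L_e² = π² × 114×10⁹ × 3.053×10^-6 / 6.060² = 9.354×10^4 N
Factor of safety n = P_cr / P = 93.540 / 20.9 = 4.48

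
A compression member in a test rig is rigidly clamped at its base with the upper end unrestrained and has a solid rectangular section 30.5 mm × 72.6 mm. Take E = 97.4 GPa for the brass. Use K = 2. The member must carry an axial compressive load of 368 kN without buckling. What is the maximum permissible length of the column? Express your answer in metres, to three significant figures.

Buckling occurs about the weak axis: I_min = h·b³/12 with b = 30.5 mm (the shorter side).
I_min = 72.6×30.5³/12 = 1.717×10^5 mm⁴
I = 1.717×10^-7 m⁴
At the buckling limit P_cr = P = 3.680×10^5 N
From P_cr = π²EI/(K·L)²:  L = (1/K)·√(π²EI/P_cr) = (1/2)·√(π²×9.74×10^10×1.717×10^-7/3.680×10^5)
L = 0.335 m

L_max ≈ 0.335 m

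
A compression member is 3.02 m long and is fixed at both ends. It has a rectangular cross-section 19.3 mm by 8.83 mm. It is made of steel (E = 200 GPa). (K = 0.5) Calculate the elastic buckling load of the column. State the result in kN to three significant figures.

P_cr ≈ 0.959 kN

Buckling occurs about the weak axis: I_min = h·b³/12 with b = 8.83 mm (the shorter side).
I_min = 19.3×8.83³/12 = 1.107×10^3 mm⁴
I = 1.107×10^3 mm⁴ = 1.107×10^-9 m⁴
Effective length L_e = K·L = 0.5 × 3.02 = 1.510 m
P_cr = π²EI / L_e² = π² × 200×10⁹ × 1.107×10^-9 / 1.510² = 958.6 N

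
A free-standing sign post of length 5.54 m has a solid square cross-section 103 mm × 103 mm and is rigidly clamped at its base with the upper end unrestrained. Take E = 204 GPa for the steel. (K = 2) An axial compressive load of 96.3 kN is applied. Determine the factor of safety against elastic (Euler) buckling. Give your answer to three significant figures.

n ≈ 1.60

I = a⁴/12 = 103⁴/12 = 9.379×10^6 mm⁴
I = 9.379×10^6 mm⁴ = 9.379×10^-6 m⁴
Effective length L_e = K·L = 2 × 5.54 = 11.08 m
P_cr = π²EI / L_e² = π² × 204×10⁹ × 9.379×10^-6 / 11.08² = 1.538×10^5 N
Factor of safety n = P_cr / P = 153.82 / 96.3 = 1.60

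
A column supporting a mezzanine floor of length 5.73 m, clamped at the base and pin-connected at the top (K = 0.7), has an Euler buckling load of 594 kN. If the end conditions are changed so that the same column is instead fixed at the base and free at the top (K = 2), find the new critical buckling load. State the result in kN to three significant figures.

P_cr ≈ 72.8 kN

P_cr ∝ 1/K², so P_cr,new = P_cr,old × (K_old/K_new)² = 594 × (0.7/2)²
= 594 × 0.1225 = 72.8 kN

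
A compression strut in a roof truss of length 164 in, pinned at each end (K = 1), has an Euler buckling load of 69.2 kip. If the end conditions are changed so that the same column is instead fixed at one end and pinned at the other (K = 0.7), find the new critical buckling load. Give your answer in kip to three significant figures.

P_cr ≈ 141 kip

P_cr ∝ 1/K², so P_cr,new = P_cr,old × (K_old/K_new)² = 69.2 × (1/0.7)²
= 69.2 × 2.041 = 141 kip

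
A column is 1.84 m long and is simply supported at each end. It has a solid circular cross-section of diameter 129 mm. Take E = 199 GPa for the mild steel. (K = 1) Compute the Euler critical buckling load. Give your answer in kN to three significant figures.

I = πd⁴/64 = π×129⁴/64 = 1.359×10^7 mm⁴
I = 1.359×10^7 mm⁴ = 1.359×10^-5 m⁴
Effective length L_e = K·L = 1 × 1.84 = 1.840 m
P_cr = π²EI / L_e² = π² × 199×10⁹ × 1.359×10^-5 / 1.840² = 7.886×10^6 N

P_cr ≈ 7890 kN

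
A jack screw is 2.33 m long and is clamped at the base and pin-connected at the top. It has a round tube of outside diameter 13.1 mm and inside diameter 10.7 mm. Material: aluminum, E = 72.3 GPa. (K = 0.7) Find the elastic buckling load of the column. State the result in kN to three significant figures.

d_o = 13.1 mm, d_i = 10.7 mm
I = π(d_o⁴ − d_i⁴)/64 = π(13.1⁴ − 10.70⁴)/64 = 802.2 mm⁴
I = 802.2 mm⁴ = 8.022×10^-10 m⁴
Effective length L_e = K·L = 0.7 × 2.33 = 1.631 m
P_cr = π²EI / L_e² = π² × 72.3×10⁹ × 8.022×10^-10 / 1.631² = 215.2 N

P_cr ≈ 0.215 kN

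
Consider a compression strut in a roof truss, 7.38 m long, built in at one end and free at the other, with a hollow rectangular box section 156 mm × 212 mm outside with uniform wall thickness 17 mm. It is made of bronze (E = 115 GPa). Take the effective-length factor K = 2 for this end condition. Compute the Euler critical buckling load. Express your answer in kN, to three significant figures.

Inner dimensions: h_i = 212 − 2×17 = 178.0 mm, b_i = 156 − 2×17 = 122.0 mm
Weak-axis I_min = (h_o·b_o³ − h_i·b_i³)/12 with b_o = 156, b_i = 122.0 mm (shorter outer/inner sides).
I_min = (212×156³ − 178.0×122.0³)/12 = 4.013×10^7 mm⁴
I = 4.013×10^7 mm⁴ = 4.013×10^-5 m⁴
Effective length L_e = K·L = 2 × 7.38 = 14.76 m
P_cr = π²EI / L_e² = π² × 115×10⁹ × 4.013×10^-5 / 14.76² = 2.091×10^5 N

P_cr ≈ 209 kN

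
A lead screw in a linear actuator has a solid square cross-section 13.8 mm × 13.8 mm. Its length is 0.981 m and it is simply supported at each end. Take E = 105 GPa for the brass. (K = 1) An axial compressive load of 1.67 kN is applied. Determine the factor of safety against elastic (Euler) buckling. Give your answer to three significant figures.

n ≈ 1.95

I = a⁴/12 = 13.8⁴/12 = 3.022×10^3 mm⁴
I = 3.022×10^3 mm⁴ = 3.022×10^-9 m⁴
Effective length L_e = K·L = 1 × 0.981 = 0.9810 m
P_cr = π²EI / L_e² = π² × 105×10⁹ × 3.022×10^-9 / 0.9810² = 3.255×10^3 N
Factor of safety n = P_cr / P = 3.2545 / 1.67 = 1.95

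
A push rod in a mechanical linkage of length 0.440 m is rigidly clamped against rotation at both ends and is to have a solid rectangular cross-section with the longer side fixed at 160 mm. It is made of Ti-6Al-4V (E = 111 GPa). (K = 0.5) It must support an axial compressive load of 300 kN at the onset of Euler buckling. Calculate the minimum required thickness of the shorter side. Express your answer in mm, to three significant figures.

b ≈ 9.98 mm

L_e = K·L = 0.5 × 0.440 = 0.2200 m
Required I = P_cr·L_e²/(π²E) = 3.000×10^5 × 0.2200² / (π² × 1.11×10^11) = 1.325×10^-8 m⁴
I_req = 1.325×10^4 mm⁴
Rectangle, weak axis: I_min = h·b³/12 with h = 160 mm fixed  ⇒  b = (12I/h)^(1/3) = 9.98 mm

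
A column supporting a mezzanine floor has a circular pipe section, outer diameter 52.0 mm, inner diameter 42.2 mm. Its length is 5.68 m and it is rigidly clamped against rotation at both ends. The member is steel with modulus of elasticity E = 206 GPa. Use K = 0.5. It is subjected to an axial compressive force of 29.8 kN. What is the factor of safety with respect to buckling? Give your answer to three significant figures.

d_o = 52.0 mm, d_i = 42.2 mm
I = π(d_o⁴ − d_i⁴)/64 = π(52.0⁴ − 42.20⁴)/64 = 2.032×10^5 mm⁴
I = 2.032×10^5 mm⁴ = 2.032×10^-7 m⁴
Effective length L_e = K·L = 0.5 × 5.68 = 2.840 m
P_cr = π²EI / L_e² = π² × 206×10⁹ × 2.032×10^-7 / 2.840² = 5.123×10^4 N
Factor of safety n = P_cr / P = 51.230 / 29.8 = 1.72

n ≈ 1.72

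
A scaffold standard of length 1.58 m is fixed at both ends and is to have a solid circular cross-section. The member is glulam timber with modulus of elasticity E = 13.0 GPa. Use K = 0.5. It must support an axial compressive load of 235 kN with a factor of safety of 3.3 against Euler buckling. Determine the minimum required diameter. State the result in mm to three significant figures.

Required P_cr = n·P = 3.3 × 235 = 775.5 kN
L_e = K·L = 0.5 × 1.58 = 0.7900 m
Required I = P_cr·L_e²/(π²E) = 7.755×10^5 × 0.7900² / (π² × 1.30×10^10) = 3.772×10^-6 m⁴
I_req = 3.772×10^6 mm⁴
Solid circle: I = πd⁴/64  ⇒  d = (64I/π)^(1/4) = (64×3.772×10^6/π)^(1/4) = 93.6 mm

d ≈ 93.6 mm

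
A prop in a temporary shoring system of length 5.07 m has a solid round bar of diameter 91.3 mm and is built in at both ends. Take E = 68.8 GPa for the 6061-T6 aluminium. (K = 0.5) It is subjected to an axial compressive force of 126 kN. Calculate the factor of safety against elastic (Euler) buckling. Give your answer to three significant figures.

n ≈ 2.86

I = πd⁴/64 = π×91.3⁴/64 = 3.411×10^6 mm⁴
I = 3.411×10^6 mm⁴ = 3.411×10^-6 m⁴
Effective length L_e = K·L = 0.5 × 5.07 = 2.535 m
P_cr = π²EI / L_e² = π² × 68.8×10⁹ × 3.411×10^-6 / 2.535² = 3.604×10^5 N
Factor of safety n = P_cr / P = 360.40 / 126 = 2.86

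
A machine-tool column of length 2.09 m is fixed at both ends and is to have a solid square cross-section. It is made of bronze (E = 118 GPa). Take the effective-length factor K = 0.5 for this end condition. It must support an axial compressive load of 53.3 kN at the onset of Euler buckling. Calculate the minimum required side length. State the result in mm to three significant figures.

a ≈ 27.8 mm

L_e = K·L = 0.5 × 2.09 = 1.045 m
Required I = P_cr·L_e²/(π²E) = 5.330×10^4 × 1.045² / (π² × 1.18×10^11) = 4.998×10^-8 m⁴
I_req = 4.998×10^4 mm⁴
Solid square: I = a⁴/12  ⇒  a = (12I)^(1/4) = (12×4.998×10^4)^(1/4) = 27.8 mm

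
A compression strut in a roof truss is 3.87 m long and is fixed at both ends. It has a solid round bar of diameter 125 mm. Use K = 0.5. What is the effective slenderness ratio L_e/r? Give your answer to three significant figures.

λ ≈ 61.9

For a solid circle r = d/4 = 125/4 = 31.25 mm
L_e = K·L = 0.5 × 3.87 m = 1.935 m = 1935.0 mm
λ = L_e / r_min = 1935.0 / 31.25 = 61.9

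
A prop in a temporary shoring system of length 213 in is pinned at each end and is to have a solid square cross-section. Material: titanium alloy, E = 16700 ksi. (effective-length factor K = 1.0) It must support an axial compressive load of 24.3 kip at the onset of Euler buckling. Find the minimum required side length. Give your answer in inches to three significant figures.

a ≈ 2.99 in

L_e = K·L = 1 × 213 = 213.0 in
Required I = P_cr·L_e²/(π²E) = 2.430×10^4 × 213.0² / (π² × 1.67×10^7) = 6.689 in⁴
Solid square: I = a⁴/12  ⇒  a = (12I)^(1/4) = (12×6.689)^(1/4) = 2.99 in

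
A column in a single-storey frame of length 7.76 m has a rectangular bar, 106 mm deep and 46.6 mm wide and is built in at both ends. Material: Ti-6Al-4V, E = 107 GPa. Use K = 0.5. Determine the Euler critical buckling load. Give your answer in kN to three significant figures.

P_cr ≈ 62.7 kN

Buckling occurs about the weak axis: I_min = h·b³/12 with b = 46.6 mm (the shorter side).
I_min = 106×46.6³/12 = 8.939×10^5 mm⁴
I = 8.939×10^5 mm⁴ = 8.939×10^-7 m⁴
Effective length L_e = K·L = 0.5 × 7.76 = 3.880 m
P_cr = π²EI / L_e² = π² × 107×10⁹ × 8.939×10^-7 / 3.880² = 6.271×10^4 N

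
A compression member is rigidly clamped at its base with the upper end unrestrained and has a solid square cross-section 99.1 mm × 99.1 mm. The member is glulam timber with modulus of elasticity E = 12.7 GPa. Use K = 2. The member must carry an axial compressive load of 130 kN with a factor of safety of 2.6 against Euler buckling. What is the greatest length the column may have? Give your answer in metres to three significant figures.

I = a⁴/12 = 99.1⁴/12 = 8.037×10^6 mm⁴
I = 8.037×10^-6 m⁴
Required critical load P_cr = n·P = 2.6 × 130 = 338.0 kN = 3.380×10^5 N
From P_cr = π²EI/(K·L)²:  L = (1/K)·√(π²EI/P_cr) = (1/2)·√(π²×1.27×10^10×8.037×10^-6/3.380×10^5)
L = 0.863 m

L_max ≈ 0.863 m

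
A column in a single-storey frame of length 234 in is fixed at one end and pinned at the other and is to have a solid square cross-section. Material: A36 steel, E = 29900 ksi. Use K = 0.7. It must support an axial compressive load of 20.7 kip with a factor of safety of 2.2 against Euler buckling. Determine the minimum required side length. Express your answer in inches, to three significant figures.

a ≈ 2.65 in

Required P_cr = n·P = 2.2 × 20.7 = 45.54 kip
L_e = K·L = 0.7 × 234 = 163.8 in
Required I = P_cr·L_e²/(π²E) = 4.554×10^4 × 163.8² / (π² × 2.99×10^7) = 4.140 in⁴
Solid square: I = a⁴/12  ⇒  a = (12I)^(1/4) = (12×4.140)^(1/4) = 2.65 in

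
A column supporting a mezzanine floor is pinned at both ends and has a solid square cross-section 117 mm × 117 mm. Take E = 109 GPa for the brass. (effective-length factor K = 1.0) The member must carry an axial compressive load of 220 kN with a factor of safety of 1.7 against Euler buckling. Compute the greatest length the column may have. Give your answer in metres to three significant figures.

I = a⁴/12 = 117⁴/12 = 1.562×10^7 mm⁴
I = 1.562×10^-5 m⁴
Required critical load P_cr = n·P = 1.7 × 220 = 374.0 kN = 3.740×10^5 N
From P_cr = π²EI/(K·L)²:  L = (1/K)·√(π²EI/P_cr) = (1/1)·√(π²×1.09×10^11×1.562×10^-5/3.740×10^5)
L = 6.70 m

L_max ≈ 6.70 m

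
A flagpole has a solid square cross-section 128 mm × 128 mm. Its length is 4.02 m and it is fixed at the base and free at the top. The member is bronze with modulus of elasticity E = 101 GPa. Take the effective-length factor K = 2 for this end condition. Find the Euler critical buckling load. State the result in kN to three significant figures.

P_cr ≈ 345 kN

I = a⁴/12 = 128⁴/12 = 2.237×10^7 mm⁴
I = 2.237×10^7 mm⁴ = 2.237×10^-5 m⁴
Effective length L_e = K·L = 2 × 4.02 = 8.040 m
P_cr = π²EI / L_e² = π² × 101×10⁹ × 2.237×10^-5 / 8.040² = 3.450×10^5 N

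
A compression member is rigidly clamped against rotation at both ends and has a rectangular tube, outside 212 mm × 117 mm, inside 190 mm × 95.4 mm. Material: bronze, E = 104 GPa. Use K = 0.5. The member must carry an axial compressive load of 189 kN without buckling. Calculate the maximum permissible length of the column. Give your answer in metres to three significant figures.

L_max ≈ 17.8 m

Weak-axis I_min = (h_o·b_o³ − h_i·b_i³)/12 with b_o = 117, b_i = 95.40 mm (shorter outer/inner sides).
I_min = (212×117³ − 190.0×95.40³)/12 = 1.455×10^7 mm⁴
I = 1.455×10^-5 m⁴
At the buckling limit P_cr = P = 1.890×10^5 N
From P_cr = π²EI/(K·L)²:  L = (1/K)·√(π²EI/P_cr) = (1/0.5)·√(π²×1.04×10^11×1.455×10^-5/1.890×10^5)
L = 17.8 m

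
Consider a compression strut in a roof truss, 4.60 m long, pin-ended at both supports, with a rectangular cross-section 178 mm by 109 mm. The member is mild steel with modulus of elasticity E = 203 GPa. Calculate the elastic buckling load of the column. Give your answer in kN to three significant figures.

P_cr ≈ 1820 kN

Buckling occurs about the weak axis: I_min = h·b³/12 with b = 109 mm (the shorter side).
I_min = 178×109³/12 = 1.921×10^7 mm⁴
I = 1.921×10^7 mm⁴ = 1.921×10^-5 m⁴
Effective length L_e = K·L = 1 × 4.60 = 4.600 m
P_cr = π²EI / L_e² = π² × 203×10⁹ × 1.921×10^-5 / 4.600² = 1.819×10^6 N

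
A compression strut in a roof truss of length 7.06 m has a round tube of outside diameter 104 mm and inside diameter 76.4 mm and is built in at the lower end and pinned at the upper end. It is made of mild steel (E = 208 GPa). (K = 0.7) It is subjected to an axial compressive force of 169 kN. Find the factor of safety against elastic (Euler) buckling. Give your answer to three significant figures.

d_o = 104 mm, d_i = 76.4 mm
I = π(d_o⁴ − d_i⁴)/64 = π(104⁴ − 76.40⁴)/64 = 4.070×10^6 mm⁴
I = 4.070×10^6 mm⁴ = 4.070×10^-6 m⁴
Effective length L_e = K·L = 0.7 × 7.06 = 4.942 m
P_cr = π²EI / L_e² = π² × 208×10⁹ × 4.070×10^-6 / 4.942² = 3.421×10^5 N
Factor of safety n = P_cr / P = 342.11 / 169 = 2.02

n ≈ 2.02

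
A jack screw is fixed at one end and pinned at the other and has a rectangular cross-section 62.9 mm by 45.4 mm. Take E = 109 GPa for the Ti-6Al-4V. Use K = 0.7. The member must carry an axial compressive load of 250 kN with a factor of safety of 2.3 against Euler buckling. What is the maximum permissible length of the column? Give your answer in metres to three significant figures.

L_max ≈ 1.37 m

Buckling occurs about the weak axis: I_min = h·b³/12 with b = 45.4 mm (the shorter side).
I_min = 62.9×45.4³/12 = 4.905×10^5 mm⁴
I = 4.905×10^-7 m⁴
Required critical load P_cr = n·P = 2.3 × 250 = 575.0 kN = 5.750×10^5 N
From P_cr = π²EI/(K·L)²:  L = (1/K)·√(π²EI/P_cr) = (1/0.7)·√(π²×1.09×10^11×4.905×10^-7/5.750×10^5)
L = 1.37 m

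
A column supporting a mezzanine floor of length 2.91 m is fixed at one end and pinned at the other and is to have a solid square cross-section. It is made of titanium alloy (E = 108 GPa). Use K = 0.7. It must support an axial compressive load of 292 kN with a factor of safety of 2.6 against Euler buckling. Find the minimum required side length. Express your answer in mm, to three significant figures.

a ≈ 77.2 mm

Required P_cr = n·P = 2.6 × 292 = 759.2 kN
L_e = K·L = 0.7 × 2.91 = 2.037 m
Required I = P_cr·L_e²/(π²E) = 7.592×10^5 × 2.037² / (π² × 1.08×10^11) = 2.955×10^-6 m⁴
I_req = 2.955×10^6 mm⁴
Solid square: I = a⁴/12  ⇒  a = (12I)^(1/4) = (12×2.955×10^6)^(1/4) = 77.2 mm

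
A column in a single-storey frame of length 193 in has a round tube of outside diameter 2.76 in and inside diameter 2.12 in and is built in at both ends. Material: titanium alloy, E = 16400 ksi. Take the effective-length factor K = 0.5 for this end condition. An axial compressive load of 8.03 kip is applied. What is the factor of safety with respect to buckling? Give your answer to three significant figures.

n ≈ 4.02

d_o = 2.76 in, d_i = 2.12 in
I = π(d_o⁴ − d_i⁴)/64 = π(2.76⁴ − 2.120⁴)/64 = 1.857 in⁴
Effective length L_e = K·L = 0.5 × 193 = 96.50 in
P_cr = π²EI / L_e² = π² × 16400×10³ × 1.857 / 96.50² = 3.228×10^4 lb
Factor of safety n = P_cr / P = 32.276 / 8.03 = 4.02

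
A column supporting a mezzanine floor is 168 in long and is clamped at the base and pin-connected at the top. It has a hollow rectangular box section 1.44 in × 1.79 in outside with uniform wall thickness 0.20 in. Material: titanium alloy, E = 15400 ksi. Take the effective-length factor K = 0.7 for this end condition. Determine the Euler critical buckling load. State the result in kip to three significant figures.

P_cr ≈ 3.46 kip

Inner dimensions: h_i = 1.79 − 2×0.20 = 1.390 in, b_i = 1.44 − 2×0.20 = 1.040 in
Weak-axis I_min = (h_o·b_o³ − h_i·b_i³)/12 with b_o = 1.44, b_i = 1.040 in (shorter outer/inner sides).
I_min = (1.79×1.44³ − 1.390×1.040³)/12 = 0.3151 in⁴
Effective length L_e = K·L = 0.7 × 168 = 117.6 in
P_cr = π²EI / L_e² = π² × 15400×10³ × 0.3151 / 117.6² = 3.463×10^3 lb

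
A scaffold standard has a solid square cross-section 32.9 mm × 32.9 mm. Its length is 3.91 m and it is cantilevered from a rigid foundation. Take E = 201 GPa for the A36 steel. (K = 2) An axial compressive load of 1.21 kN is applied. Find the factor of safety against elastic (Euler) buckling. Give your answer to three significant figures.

I = a⁴/12 = 32.9⁴/12 = 9.763×10^4 mm⁴
I = 9.763×10^4 mm⁴ = 9.763×10^-8 m⁴
Effective length L_e = K·L = 2 × 3.91 = 7.820 m
P_cr = π²EI / L_e² = π² × 201×10⁹ × 9.763×10^-8 / 7.820² = 3.167×10^3 N
Factor of safety n = P_cr / P = 3.1673 / 1.21 = 2.62

n ≈ 2.62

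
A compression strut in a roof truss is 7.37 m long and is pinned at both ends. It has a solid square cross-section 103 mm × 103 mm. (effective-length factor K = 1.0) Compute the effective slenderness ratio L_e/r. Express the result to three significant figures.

λ ≈ 248

For a square r = a/√12 = 103/√12 = 29.73 mm
L_e = K·L = 1 × 7.37 m = 7.370 m = 7370.0 mm
λ = L_e / r_min = 7370.0 / 29.73 = 248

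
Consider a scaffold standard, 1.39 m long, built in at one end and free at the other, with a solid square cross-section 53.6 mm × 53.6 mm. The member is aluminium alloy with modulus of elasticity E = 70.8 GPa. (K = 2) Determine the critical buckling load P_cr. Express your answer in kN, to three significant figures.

P_cr ≈ 62.2 kN

I = a⁴/12 = 53.6⁴/12 = 6.878×10^5 mm⁴
I = 6.878×10^5 mm⁴ = 6.878×10^-7 m⁴
Effective length L_e = K·L = 2 × 1.39 = 2.780 m
P_cr = π²EI / L_e² = π² × 70.8×10⁹ × 6.878×10^-7 / 2.780² = 6.219×10^4 N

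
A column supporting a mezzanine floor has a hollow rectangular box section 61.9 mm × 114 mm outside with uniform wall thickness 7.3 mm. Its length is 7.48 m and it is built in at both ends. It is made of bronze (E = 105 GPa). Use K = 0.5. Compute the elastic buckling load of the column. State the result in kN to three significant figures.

Inner dimensions: h_i = 114 − 2×7.3 = 99.40 mm, b_i = 61.9 − 2×7.3 = 47.30 mm
Weak-axis I_min = (h_o·b_o³ − h_i·b_i³)/12 with b_o = 61.9, b_i = 47.30 mm (shorter outer/inner sides).
I_min = (114×61.9³ − 99.40×47.30³)/12 = 1.377×10^6 mm⁴
I = 1.377×10^6 mm⁴ = 1.377×10^-6 m⁴
Effective length L_e = K·L = 0.5 × 7.48 = 3.740 m
P_cr = π²EI / L_e² = π² × 105×10⁹ × 1.377×10^-6 / 3.740² = 1.020×10^5 N

P_cr ≈ 102 kN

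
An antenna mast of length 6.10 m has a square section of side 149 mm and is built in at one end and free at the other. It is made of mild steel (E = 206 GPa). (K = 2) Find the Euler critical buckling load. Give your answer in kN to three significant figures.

P_cr ≈ 561 kN

I = a⁴/12 = 149⁴/12 = 4.107×10^7 mm⁴
I = 4.107×10^7 mm⁴ = 4.107×10^-5 m⁴
Effective length L_e = K·L = 2 × 6.10 = 12.20 m
P_cr = π²EI / L_e² = π² × 206×10⁹ × 4.107×10^-5 / 12.20² = 5.611×10^5 N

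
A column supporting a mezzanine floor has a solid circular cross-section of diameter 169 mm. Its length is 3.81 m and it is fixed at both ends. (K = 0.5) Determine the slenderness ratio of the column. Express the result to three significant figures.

I = πd⁴/64 = π×169⁴/64 = 4.004×10^7 mm⁴
A = 2.243×10^4 mm²;  r_min = √(I/A) = √(4.004×10^7/2.243×10^4) = 42.25 mm
L_e = K·L = 0.5 × 3.81 m = 1.905 m = 1905.0 mm
λ = L_e / r_min = 1905.0 / 42.25 = 45.1

λ ≈ 45.1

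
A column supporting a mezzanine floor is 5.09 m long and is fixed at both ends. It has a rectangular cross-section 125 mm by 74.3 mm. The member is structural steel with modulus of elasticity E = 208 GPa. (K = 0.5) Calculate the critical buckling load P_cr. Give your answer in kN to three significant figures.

P_cr ≈ 1350 kN

Buckling occurs about the weak axis: I_min = h·b³/12 with b = 74.3 mm (the shorter side).
I_min = 125×74.3³/12 = 4.273×10^6 mm⁴
I = 4.273×10^6 mm⁴ = 4.273×10^-6 m⁴
Effective length L_e = K·L = 0.5 × 5.09 = 2.545 m
P_cr = π²EI / L_e² = π² × 208×10⁹ × 4.273×10^-6 / 2.545² = 1.354×10^6 N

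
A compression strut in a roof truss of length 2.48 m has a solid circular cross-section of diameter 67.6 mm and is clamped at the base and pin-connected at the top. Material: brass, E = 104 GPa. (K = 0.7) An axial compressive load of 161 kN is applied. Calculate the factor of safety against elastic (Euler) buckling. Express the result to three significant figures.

I = πd⁴/64 = π×67.6⁴/64 = 1.025×10^6 mm⁴
I = 1.025×10^6 mm⁴ = 1.025×10^-6 m⁴
Effective length L_e = K·L = 0.7 × 2.48 = 1.736 m
P_cr = π²EI / L_e² = π² × 104×10⁹ × 1.025×10^-6 / 1.736² = 3.491×10^5 N
Factor of safety n = P_cr / P = 349.13 / 161 = 2.17

n ≈ 2.17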